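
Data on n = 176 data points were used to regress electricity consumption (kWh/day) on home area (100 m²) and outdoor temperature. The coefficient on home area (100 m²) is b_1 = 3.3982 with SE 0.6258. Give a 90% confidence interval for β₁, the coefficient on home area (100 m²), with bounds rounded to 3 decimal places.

df = n − k − 1 = 176 − 2 − 1 = 173.
t* = t_{0.05, 173} = 1.653709.
Margin = t* × SE = 1.653709 × 0.6258 = 1.03489.
CI: 3.3982 ± 1.03489 → (2.363, 4.433).
With 90% confidence, each one-unit increase in home area (100 m²) is associated with a change of between 2.363 and 4.433 kWh/day in electricity consumption, holding the other predictors fixed.

(2.363, 4.433)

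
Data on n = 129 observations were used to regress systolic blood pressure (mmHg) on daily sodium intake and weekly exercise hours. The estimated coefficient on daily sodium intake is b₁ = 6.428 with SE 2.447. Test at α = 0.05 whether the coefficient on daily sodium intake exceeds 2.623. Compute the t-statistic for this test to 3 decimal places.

t = 1.555

H₀: β₁ = 2.623 vs H₁: β₁ > 2.623.
t = (b₁ − β₁⁰)/SE = (6.428 − 2.623) / 2.447 = 1.555.
df = n − k − 1 = 129 − 2 − 1 = 126.
One-sided p ≈ 0.0612, which is ≥ 0.05, so fail to reject H₀.
The data do not give significant evidence that the true slope on daily sodium intake exceeds 2.623 mmHg per unit, holding the other predictors fixed.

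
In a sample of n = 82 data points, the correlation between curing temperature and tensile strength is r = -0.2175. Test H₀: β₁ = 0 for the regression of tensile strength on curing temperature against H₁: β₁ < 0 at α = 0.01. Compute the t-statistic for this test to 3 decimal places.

t = -1.993

t = r·√(n − 2)/√(1 − r²) = -0.2175·√80/√0.952694 = -1.993.
df = n − 2 = 80.
One-sided p ≈ 0.0248, which is ≥ 0.01, so fail to reject H₀.
The data do not give significant evidence of a linear association between curing temperature and tensile strength.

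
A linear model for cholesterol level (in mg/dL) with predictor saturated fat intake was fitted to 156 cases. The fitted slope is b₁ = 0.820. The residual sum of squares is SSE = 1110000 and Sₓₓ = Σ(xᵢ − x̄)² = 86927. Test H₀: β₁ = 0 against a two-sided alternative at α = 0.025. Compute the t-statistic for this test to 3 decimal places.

t = 2.848

MSE = SSE/(n − 2) = 1110000/154 = 7207.79.
SE(b₁) = √(MSE/Sₓₓ) = √(7207.79/86927) = 0.287954.
t = 0.820 / 0.287954 = 2.848.
df = n − 2 = 154.
Two-sided p ≈ 0.0050, which is < 0.025, so reject H₀.
There is evidence that saturated fat intake is associated with cholesterol level.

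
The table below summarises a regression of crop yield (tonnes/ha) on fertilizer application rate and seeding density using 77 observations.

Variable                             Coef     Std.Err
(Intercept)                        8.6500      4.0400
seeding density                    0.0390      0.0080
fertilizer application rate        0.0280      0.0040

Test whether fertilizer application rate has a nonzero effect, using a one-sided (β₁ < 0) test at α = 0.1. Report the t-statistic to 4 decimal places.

Read off: b = 0.0280, SE = 0.0040 for fertilizer application rate.
H₀: β₁ = 0 vs H₁: β₁ < 0.
t = 0.0280 / 0.0040 = 7.0000.
df = n − k − 1 = 77 − 2 − 1 = 74.
One-sided p ≈ 1.0000, which is ≥ 0.1, so fail to reject H₀.
The data do not give significant evidence that the true slope on fertilizer application rate is negative, holding the other predictors fixed.

t = 7.0000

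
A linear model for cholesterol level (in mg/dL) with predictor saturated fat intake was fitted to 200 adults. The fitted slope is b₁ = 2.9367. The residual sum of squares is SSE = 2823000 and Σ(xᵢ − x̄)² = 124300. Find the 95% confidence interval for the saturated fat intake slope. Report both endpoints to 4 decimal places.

MSE = SSE/(n − 2) = 2823000/198 = 14257.6.
SE(b₁) = √(MSE/Sₓₓ) = √(14257.6/124300) = 0.338678.
df = n − 2 = 198.
t* = t_{0.025, 198} = 1.972017.
Margin = t* × SE = 1.972017 × 0.338678 = 0.667879.
CI: 2.9367 ± 0.667879 → (2.2688, 3.6046).
With 95% confidence, each one-unit increase in saturated fat intake is associated with a change of between 2.2688 and 3.6046 mg/dL in cholesterol level.

(2.2688, 3.6046)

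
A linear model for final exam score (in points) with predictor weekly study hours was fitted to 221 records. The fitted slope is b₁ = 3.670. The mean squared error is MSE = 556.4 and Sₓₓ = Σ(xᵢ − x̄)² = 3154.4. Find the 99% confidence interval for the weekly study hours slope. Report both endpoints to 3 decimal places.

SE(b₁) = √(MSE/Sₓₓ) = √(556.4/3154.4) = 0.419986.
df = n − 2 = 219.
t* = t_{0.005, 219} = 2.598465.
Margin = t* × SE = 2.598465 × 0.419986 = 1.09132.
CI: 3.670 ± 1.09132 → (2.579, 4.761).
With 99% confidence, each one-unit increase in weekly study hours is associated with a change of between 2.579 and 4.761 points in final exam score.

(2.579, 4.761)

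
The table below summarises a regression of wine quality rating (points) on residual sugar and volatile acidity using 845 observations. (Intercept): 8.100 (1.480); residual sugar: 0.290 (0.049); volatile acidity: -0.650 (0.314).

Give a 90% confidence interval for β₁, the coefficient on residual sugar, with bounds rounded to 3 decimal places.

(0.209, 0.371)

Read off: b = 0.290, SE = 0.049 for residual sugar.
df = n − k − 1 = 845 − 2 − 1 = 842.
t* = t_{0.05, 842} = 1.646665.
Margin = t* × SE = 1.646665 × 0.049 = 0.08069.
CI: 0.290 ± 0.08069 → (0.209, 0.371).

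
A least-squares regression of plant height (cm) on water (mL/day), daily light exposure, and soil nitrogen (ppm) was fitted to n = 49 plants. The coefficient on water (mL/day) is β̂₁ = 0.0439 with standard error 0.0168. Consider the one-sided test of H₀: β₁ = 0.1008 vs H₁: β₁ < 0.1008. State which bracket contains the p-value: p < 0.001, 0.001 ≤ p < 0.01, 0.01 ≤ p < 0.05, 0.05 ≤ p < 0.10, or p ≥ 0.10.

t = (0.0439 − 0.1008) / 0.0168 = -3.387.
df = n − k − 1 = 49 − 3 − 1 = 45.
One-sided p = P(T_{45} < t) ≈ 0.0007.
So p < 0.001.

p < 0.001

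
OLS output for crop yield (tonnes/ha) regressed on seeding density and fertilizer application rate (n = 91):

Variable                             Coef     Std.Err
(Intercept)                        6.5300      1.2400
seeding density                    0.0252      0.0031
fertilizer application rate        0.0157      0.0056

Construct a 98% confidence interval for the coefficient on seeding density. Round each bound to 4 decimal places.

(0.0179, 0.0325)

Read off: b = 0.0252, SE = 0.0031 for seeding density.
df = n − k − 1 = 91 − 2 − 1 = 88.
t* = t_{0.01, 88} = 2.369472.
Margin = t* × SE = 2.369472 × 0.0031 = 0.007345.
CI: 0.0252 ± 0.007345 → (0.0179, 0.0325).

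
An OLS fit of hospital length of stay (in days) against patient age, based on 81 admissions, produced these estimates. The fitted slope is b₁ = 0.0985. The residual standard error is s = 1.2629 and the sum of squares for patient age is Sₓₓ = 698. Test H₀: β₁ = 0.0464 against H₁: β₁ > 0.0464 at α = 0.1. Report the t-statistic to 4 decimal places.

SE(b₁) = s/√Sₓₓ = 1.2629/√698 = 0.0478015.
t = (0.0985 − 0.0464) / 0.0478015 = 1.0899.
df = n − 2 = 79.
One-sided p ≈ 0.1395, which is ≥ 0.1, so fail to reject H₀.
The data do not give significant evidence that the true slope on patient age exceeds 0.0464 days per unit.

t = 1.0899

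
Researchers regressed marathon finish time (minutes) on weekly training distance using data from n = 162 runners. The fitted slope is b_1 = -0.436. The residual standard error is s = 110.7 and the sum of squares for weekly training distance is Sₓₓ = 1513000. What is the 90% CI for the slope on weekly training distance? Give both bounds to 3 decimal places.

(-0.585, -0.287)

SE(b_1) = s/√Sₓₓ = 110.7/√1513000 = 0.089997.
df = n − 2 = 160.
t* = t_{0.05, 160} = 1.654433.
Margin = t* × SE = 1.654433 × 0.089997 = 0.14889.
CI: -0.436 ± 0.14889 → (-0.585, -0.287).
With 90% confidence, each one-unit increase in weekly training distance is associated with a change of between -0.585 and -0.287 minutes in marathon finish time.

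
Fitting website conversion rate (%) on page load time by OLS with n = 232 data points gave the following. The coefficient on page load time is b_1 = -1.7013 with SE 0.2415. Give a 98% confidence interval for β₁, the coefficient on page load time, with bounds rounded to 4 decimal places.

(-2.2671, -1.1355)

df = n − 2 = 232 − 2 = 230.
t* = t_{0.01, 230} = 2.34267.
Margin = t* × SE = 2.34267 × 0.2415 = 0.565755.
CI: -1.7013 ± 0.565755 → (-2.2671, -1.1355).
With 98% confidence, each one-unit increase in page load time is associated with a change of between -2.2671 and -1.1355 % in website conversion rate.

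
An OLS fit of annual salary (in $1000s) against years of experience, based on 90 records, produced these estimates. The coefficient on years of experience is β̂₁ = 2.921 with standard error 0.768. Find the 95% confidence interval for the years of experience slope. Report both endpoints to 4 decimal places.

(1.3948, 4.4472)

df = n − 2 = 90 − 2 = 88.
t* = t_{0.025, 88} = 1.98729.
Margin = t* × SE = 1.98729 × 0.768 = 1.526239.
CI: 2.921 ± 1.526239 → (1.3948, 4.4472).
With 95% confidence, each one-unit increase in years of experience is associated with a change of between 1.3948 and 4.4472 $1000s in annual salary.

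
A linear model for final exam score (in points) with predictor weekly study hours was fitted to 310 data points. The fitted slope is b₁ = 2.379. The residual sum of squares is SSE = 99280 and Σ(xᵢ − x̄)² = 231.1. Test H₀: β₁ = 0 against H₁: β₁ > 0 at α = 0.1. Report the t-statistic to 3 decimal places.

MSE = SSE/(n − 2) = 99280/308 = 322.338.
SE(b₁) = √(MSE/Sₓₓ) = √(322.338/231.1) = 1.18102.
t = 2.379 / 1.18102 = 2.014.
df = n − 2 = 308.
One-sided p ≈ 0.0224, which is < 0.1, so reject H₀.
There is evidence that the true slope on weekly study hours is positive.

t = 2.014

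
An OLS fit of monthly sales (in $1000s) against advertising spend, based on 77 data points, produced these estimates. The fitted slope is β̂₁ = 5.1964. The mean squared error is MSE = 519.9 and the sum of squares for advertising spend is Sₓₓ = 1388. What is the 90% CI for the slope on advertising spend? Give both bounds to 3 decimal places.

(4.177, 6.216)

SE(β̂₁) = √(MSE/Sₓₓ) = √(519.9/1388) = 0.612019.
df = n − 2 = 75.
t* = t_{0.05, 75} = 1.665425.
Margin = t* × SE = 1.665425 × 0.612019 = 1.01927.
CI: 5.1964 ± 1.01927 → (4.177, 6.216).
With 90% confidence, each one-unit increase in advertising spend is associated with a change of between 4.177 and 6.216 $1000s in monthly sales.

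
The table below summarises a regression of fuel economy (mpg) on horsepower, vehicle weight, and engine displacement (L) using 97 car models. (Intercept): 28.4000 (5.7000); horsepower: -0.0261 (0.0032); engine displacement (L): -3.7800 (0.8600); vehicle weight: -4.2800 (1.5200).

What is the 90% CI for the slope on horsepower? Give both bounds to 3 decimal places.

(-0.031, -0.021)

Read off: b = -0.0261, SE = 0.0032 for horsepower.
df = n − k − 1 = 97 − 3 − 1 = 93.
t* = t_{0.05, 93} = 1.661404.
Margin = t* × SE = 1.661404 × 0.0032 = 0.00532.
CI: -0.0261 ± 0.00532 → (-0.031, -0.021).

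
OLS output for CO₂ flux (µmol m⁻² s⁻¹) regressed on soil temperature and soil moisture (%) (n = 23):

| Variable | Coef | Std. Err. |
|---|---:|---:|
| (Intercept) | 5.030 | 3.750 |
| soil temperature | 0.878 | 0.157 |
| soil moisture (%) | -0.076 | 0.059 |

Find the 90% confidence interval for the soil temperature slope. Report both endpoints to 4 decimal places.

(0.6072, 1.1488)

Read off: b = 0.878, SE = 0.157 for soil temperature.
df = n − k − 1 = 23 − 2 − 1 = 20.
t* = t_{0.05, 20} = 1.724718.
Margin = t* × SE = 1.724718 × 0.157 = 0.270781.
CI: 0.878 ± 0.270781 → (0.6072, 1.1488).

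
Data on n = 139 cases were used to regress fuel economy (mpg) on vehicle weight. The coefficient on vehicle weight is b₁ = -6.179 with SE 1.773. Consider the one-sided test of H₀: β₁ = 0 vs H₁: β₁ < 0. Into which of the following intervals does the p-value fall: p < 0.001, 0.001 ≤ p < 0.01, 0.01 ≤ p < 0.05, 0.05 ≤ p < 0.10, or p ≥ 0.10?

p < 0.001

t = -6.179 / 1.773 = -3.485.
df = n − 2 = 139 − 2 = 137.
One-sided p = P(T_{137} < t) ≈ 0.0003.
So p < 0.001.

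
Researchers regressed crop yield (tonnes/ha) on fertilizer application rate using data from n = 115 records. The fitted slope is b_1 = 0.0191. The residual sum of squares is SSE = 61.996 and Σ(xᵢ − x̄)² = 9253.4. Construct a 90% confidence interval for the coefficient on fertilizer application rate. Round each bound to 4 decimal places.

MSE = SSE/(n − 2) = 61.996/113 = 0.548637.
SE(b_1) = √(MSE/Sₓₓ) = √(0.548637/9253.4) = 0.00770002.
df = n − 2 = 113.
t* = t_{0.05, 113} = 1.65845.
Margin = t* × SE = 1.65845 × 0.00770002 = 0.012770.
CI: 0.0191 ± 0.012770 → (0.0063, 0.0319).
With 90% confidence, each one-unit increase in fertilizer application rate is associated with a change of between 0.0063 and 0.0319 tonnes/ha in crop yield.

(0.0063, 0.0319)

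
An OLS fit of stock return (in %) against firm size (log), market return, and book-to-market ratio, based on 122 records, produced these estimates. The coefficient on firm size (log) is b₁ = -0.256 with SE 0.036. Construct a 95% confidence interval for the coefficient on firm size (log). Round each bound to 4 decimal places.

(-0.3273, -0.1847)

df = n − k − 1 = 122 − 3 − 1 = 118.
t* = t_{0.025, 118} = 1.980272.
Margin = t* × SE = 1.980272 × 0.036 = 0.071290.
CI: -0.256 ± 0.071290 → (-0.3273, -0.1847).
With 95% confidence, each one-unit increase in firm size (log) is associated with a change of between -0.3273 and -0.1847 % in stock return, holding the other predictors fixed.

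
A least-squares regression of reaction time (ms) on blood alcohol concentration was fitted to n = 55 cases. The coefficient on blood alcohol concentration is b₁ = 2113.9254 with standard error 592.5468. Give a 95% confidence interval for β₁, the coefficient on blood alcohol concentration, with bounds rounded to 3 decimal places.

df = n − 2 = 55 − 2 = 53.
t* = t_{0.025, 53} = 2.005746.
Margin = t* × SE = 2.005746 × 592.5468 = 1188.49837.
CI: 2113.9254 ± 1188.49837 → (925.427, 3302.424).
With 95% confidence, each one-unit increase in blood alcohol concentration is associated with a change of between 925.427 and 3302.424 ms in reaction time.

(925.427, 3302.424)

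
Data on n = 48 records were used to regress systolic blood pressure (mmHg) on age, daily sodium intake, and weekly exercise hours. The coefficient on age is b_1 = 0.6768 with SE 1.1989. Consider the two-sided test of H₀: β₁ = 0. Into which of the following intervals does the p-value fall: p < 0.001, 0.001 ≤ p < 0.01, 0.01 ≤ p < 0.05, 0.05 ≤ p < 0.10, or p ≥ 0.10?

t = 0.6768 / 1.1989 = 0.565.
df = n − k − 1 = 48 − 3 − 1 = 44.
Two-sided p = 2·P(T_{44} > |t|) ≈ 0.5753.
So p ≥ 0.10.

p ≥ 0.10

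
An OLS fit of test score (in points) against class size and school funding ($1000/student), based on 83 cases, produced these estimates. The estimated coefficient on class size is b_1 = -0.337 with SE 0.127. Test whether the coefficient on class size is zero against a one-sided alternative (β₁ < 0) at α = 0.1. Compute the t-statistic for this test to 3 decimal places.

H₀: β₁ = 0 vs H₁: β₁ < 0.
t = (b_1 − β₁⁰)/SE = -0.337 / 0.127 = -2.654.
df = n − k − 1 = 83 − 2 − 1 = 80.
One-sided p ≈ 0.0048, which is < 0.1, so reject H₀.
There is evidence that the true slope on class size is negative, holding the other predictors fixed.

t = -2.654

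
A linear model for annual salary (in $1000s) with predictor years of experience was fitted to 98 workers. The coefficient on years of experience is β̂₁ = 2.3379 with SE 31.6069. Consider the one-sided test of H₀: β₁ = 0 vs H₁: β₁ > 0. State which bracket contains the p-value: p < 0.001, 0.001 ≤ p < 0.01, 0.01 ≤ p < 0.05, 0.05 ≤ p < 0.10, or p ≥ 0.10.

t = 2.3379 / 31.6069 = 0.074.
df = n − 2 = 98 − 2 = 96.
One-sided p = P(T_{96} > t) ≈ 0.4706.
So p ≥ 0.10.

p ≥ 0.10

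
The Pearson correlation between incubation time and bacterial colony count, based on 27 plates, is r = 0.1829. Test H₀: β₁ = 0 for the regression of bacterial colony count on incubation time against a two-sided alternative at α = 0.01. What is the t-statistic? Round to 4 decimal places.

t = r·√(n − 2)/√(1 − r²) = 0.1829·√25/√0.966548 = 0.9302.
df = n − 2 = 25.
Two-sided p ≈ 0.3612, which is ≥ 0.01, so fail to reject H₀.
The data do not give significant evidence of a linear association between incubation time and bacterial colony count.

t = 0.9302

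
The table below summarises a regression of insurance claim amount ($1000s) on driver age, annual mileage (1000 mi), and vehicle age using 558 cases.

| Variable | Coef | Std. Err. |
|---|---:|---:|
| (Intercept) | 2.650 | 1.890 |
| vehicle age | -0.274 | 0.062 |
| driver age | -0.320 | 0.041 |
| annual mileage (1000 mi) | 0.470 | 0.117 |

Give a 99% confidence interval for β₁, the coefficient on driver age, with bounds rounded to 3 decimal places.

(-0.426, -0.214)

Read off: b = -0.320, SE = 0.041 for driver age.
df = n − k − 1 = 558 − 3 − 1 = 554.
t* = t_{0.005, 554} = 2.584733.
Margin = t* × SE = 2.584733 × 0.041 = 0.10597.
CI: -0.320 ± 0.10597 → (-0.426, -0.214).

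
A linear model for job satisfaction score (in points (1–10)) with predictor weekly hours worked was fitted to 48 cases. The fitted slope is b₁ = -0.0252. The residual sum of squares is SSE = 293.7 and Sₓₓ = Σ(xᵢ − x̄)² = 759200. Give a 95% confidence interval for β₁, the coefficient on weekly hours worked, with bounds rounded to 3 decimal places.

MSE = SSE/(n − 2) = 293.7/46 = 6.38478.
SE(b₁) = √(MSE/Sₓₓ) = √(6.38478/759200) = 0.00289998.
df = n − 2 = 46.
t* = t_{0.025, 46} = 2.012896.
Margin = t* × SE = 2.012896 × 0.00289998 = 0.00584.
CI: -0.0252 ± 0.00584 → (-0.031, -0.019).
With 95% confidence, each one-unit increase in weekly hours worked is associated with a change of between -0.031 and -0.019 points (1–10) in job satisfaction score.

(-0.031, -0.019)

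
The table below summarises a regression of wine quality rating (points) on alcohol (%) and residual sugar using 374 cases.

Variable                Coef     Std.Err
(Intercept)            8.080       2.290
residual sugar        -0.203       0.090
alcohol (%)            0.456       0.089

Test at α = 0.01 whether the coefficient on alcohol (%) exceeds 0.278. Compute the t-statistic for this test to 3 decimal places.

Read off: b = 0.456, SE = 0.089 for alcohol (%).
H₀: β₁ = 0.278 vs H₁: β₁ > 0.278.
t = (0.456 − 0.278) / 0.089 = 2.000.
df = n − k − 1 = 374 − 2 − 1 = 371.
One-sided p ≈ 0.0231, which is ≥ 0.01, so fail to reject H₀.
The data do not give significant evidence that the true slope on alcohol (%) exceeds 0.278 points per unit, holding the other predictors fixed.

t = 2.000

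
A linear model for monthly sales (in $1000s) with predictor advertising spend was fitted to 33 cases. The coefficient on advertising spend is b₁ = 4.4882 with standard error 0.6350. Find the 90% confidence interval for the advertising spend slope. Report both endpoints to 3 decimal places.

df = n − 2 = 33 − 2 = 31.
t* = t_{0.05, 31} = 1.695519.
Margin = t* × SE = 1.695519 × 0.6350 = 1.07665.
CI: 4.4882 ± 1.07665 → (3.412, 5.565).
With 90% confidence, each one-unit increase in advertising spend is associated with a change of between 3.412 and 5.565 $1000s in monthly sales.

(3.412, 5.565)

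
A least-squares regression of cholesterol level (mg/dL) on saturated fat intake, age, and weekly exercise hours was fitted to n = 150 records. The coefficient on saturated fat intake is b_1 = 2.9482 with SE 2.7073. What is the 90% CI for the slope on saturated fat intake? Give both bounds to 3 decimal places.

(-1.533, 7.430)

df = n − k − 1 = 150 − 3 − 1 = 146.
t* = t_{0.05, 146} = 1.655357.
Margin = t* × SE = 1.655357 × 2.7073 = 4.48155.
CI: 2.9482 ± 4.48155 → (-1.533, 7.430).
With 90% confidence, each one-unit increase in saturated fat intake is associated with a change of between -1.533 and 7.430 mg/dL in cholesterol level, holding the other predictors fixed.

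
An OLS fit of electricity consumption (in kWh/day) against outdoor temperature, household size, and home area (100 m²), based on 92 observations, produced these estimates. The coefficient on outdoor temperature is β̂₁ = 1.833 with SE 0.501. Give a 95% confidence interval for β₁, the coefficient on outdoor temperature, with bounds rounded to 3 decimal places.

df = n − k − 1 = 92 − 3 − 1 = 88.
t* = t_{0.025, 88} = 1.98729.
Margin = t* × SE = 1.98729 × 0.501 = 0.99563.
CI: 1.833 ± 0.99563 → (0.837, 2.829).
With 95% confidence, each one-unit increase in outdoor temperature is associated with a change of between 0.837 and 2.829 kWh/day in electricity consumption, holding the other predictors fixed.

(0.837, 2.829)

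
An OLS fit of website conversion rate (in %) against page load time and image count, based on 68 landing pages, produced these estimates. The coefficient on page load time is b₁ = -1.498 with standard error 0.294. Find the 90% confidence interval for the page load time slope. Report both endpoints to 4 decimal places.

df = n − k − 1 = 68 − 2 − 1 = 65.
t* = t_{0.05, 65} = 1.668636.
Margin = t* × SE = 1.668636 × 0.294 = 0.490579.
CI: -1.498 ± 0.490579 → (-1.9886, -1.0074).
With 90% confidence, each one-unit increase in page load time is associated with a change of between -1.9886 and -1.0074 % in website conversion rate, holding the other predictors fixed.

(-1.9886, -1.0074)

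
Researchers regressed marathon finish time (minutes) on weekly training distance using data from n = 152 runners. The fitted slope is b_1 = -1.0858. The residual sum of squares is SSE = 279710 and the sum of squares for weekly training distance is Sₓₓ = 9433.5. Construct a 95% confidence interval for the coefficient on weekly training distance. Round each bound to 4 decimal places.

(-1.9643, -0.2073)

MSE = SSE/(n − 2) = 279710/150 = 1864.73.
SE(b_1) = √(MSE/Sₓₓ) = √(1864.73/9433.5) = 0.444603.
df = n − 2 = 150.
t* = t_{0.025, 150} = 1.975905.
Margin = t* × SE = 1.975905 × 0.444603 = 0.878493.
CI: -1.0858 ± 0.878493 → (-1.9643, -0.2073).
With 95% confidence, each one-unit increase in weekly training distance is associated with a change of between -1.9643 and -0.2073 minutes in marathon finish time.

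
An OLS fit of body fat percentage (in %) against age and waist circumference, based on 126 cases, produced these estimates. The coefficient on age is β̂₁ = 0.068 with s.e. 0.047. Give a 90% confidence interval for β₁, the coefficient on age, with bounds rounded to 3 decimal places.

(-0.010, 0.146)

df = n − k − 1 = 126 − 2 − 1 = 123.
t* = t_{0.05, 123} = 1.657336.
Margin = t* × SE = 1.657336 × 0.047 = 0.07789.
CI: 0.068 ± 0.07789 → (-0.010, 0.146).
With 90% confidence, each one-unit increase in age is associated with a change of between -0.010 and 0.146 % in body fat percentage, holding the other predictors fixed.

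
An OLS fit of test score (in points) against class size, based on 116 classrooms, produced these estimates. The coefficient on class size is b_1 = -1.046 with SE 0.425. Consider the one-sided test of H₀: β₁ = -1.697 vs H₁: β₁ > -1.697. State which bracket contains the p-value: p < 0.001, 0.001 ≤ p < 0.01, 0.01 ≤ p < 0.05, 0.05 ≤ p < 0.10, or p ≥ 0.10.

t = (-1.046 − (-1.697)) / 0.425 = 1.532.
df = n − 2 = 116 − 2 = 114.
One-sided p = P(T_{114} > t) ≈ 0.0642.
So 0.05 ≤ p < 0.10.

0.05 ≤ p < 0.10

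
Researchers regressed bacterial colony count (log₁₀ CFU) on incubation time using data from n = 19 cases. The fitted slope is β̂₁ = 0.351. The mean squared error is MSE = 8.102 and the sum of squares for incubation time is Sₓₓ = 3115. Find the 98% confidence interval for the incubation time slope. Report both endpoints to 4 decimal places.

SE(β̂₁) = √(MSE/Sₓₓ) = √(8.102/3115) = 0.0509996.
df = n − 2 = 17.
t* = t_{0.01, 17} = 2.566934.
Margin = t* × SE = 2.566934 × 0.0509996 = 0.130913.
CI: 0.351 ± 0.130913 → (0.2201, 0.4819).
With 98% confidence, each one-unit increase in incubation time is associated with a change of between 0.2201 and 0.4819 log₁₀ CFU in bacterial colony count.

(0.2201, 0.4819)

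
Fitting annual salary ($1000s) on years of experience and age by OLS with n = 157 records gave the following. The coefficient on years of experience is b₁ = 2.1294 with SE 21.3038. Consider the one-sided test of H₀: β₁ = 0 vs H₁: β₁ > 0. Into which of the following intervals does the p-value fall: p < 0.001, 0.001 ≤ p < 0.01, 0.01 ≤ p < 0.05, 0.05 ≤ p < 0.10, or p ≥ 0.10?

t = 2.1294 / 21.3038 = 0.100.
df = n − k − 1 = 157 − 2 − 1 = 154.
One-sided p = P(T_{154} > t) ≈ 0.4603.
So p ≥ 0.10.

p ≥ 0.10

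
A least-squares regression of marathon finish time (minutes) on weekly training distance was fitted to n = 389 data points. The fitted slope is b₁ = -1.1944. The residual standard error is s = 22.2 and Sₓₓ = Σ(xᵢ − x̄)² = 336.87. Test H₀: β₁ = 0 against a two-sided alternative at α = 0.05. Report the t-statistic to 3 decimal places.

t = -0.987

SE(b₁) = s/√Sₓₓ = 22.2/√336.87 = 1.20954.
t = -1.1944 / 1.20954 = -0.987.
df = n − 2 = 387.
Two-sided p ≈ 0.3240, which is ≥ 0.05, so fail to reject H₀.
The data do not give significant evidence of an association between weekly training distance and marathon finish time.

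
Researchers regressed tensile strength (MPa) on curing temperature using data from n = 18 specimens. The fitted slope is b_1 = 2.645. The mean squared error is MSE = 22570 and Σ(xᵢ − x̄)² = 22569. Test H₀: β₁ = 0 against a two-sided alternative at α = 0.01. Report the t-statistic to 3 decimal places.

t = 2.645

SE(b_1) = √(MSE/Sₓₓ) = √(22570/22569) = 1.00002.
t = 2.645 / 1.00002 = 2.645.
df = n − 2 = 16.
Two-sided p ≈ 0.0177, which is ≥ 0.01, so fail to reject H₀.
The data do not give significant evidence of an association between curing temperature and tensile strength.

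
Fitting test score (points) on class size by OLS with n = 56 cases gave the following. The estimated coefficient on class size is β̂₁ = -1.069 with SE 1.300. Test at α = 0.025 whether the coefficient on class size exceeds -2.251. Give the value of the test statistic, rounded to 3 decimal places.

H₀: β₁ = -2.251 vs H₁: β₁ > -2.251.
t = (β̂₁ − β₁⁰)/SE = (-1.069 − (-2.251)) / 1.300 = 0.909.
df = n − 2 = 56 − 2 = 54.
One-sided p ≈ 0.1836, which is ≥ 0.025, so fail to reject H₀.
The data do not give significant evidence that the true slope on class size exceeds -2.251 points per unit.

t = 0.909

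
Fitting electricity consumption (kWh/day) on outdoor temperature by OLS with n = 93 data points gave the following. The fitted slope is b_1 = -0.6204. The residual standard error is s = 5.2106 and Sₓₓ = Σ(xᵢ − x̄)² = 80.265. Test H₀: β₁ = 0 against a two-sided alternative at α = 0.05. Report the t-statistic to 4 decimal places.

SE(b_1) = s/√Sₓₓ = 5.2106/√80.265 = 0.5816.
t = -0.6204 / 0.5816 = -1.0667.
df = n − 2 = 91.
Two-sided p ≈ 0.2889, which is ≥ 0.05, so fail to reject H₀.
The data do not give significant evidence of an association between outdoor temperature and electricity consumption.

t = -1.0667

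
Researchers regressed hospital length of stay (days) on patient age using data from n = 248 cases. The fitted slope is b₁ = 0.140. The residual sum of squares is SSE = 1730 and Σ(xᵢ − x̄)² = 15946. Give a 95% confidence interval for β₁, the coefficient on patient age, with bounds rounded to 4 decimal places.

(0.0986, 0.1814)

MSE = SSE/(n − 2) = 1730/246 = 7.03252.
SE(b₁) = √(MSE/Sₓₓ) = √(7.03252/15946) = 0.0210005.
df = n − 2 = 246.
t* = t_{0.025, 246} = 1.969654.
Margin = t* × SE = 1.969654 × 0.0210005 = 0.041364.
CI: 0.140 ± 0.041364 → (0.0986, 0.1814).
With 95% confidence, each one-unit increase in patient age is associated with a change of between 0.0986 and 0.1814 days in hospital length of stay.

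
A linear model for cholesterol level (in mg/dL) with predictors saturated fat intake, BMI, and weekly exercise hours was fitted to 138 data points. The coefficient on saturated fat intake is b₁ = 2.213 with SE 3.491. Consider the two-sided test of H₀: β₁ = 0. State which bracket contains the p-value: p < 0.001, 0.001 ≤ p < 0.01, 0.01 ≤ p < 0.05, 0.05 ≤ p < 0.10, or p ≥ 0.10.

p ≥ 0.10

t = 2.213 / 3.491 = 0.634.
df = n − k − 1 = 138 − 3 − 1 = 134.
Two-sided p = 2·P(T_{134} > |t|) ≈ 0.5272.
So p ≥ 0.10.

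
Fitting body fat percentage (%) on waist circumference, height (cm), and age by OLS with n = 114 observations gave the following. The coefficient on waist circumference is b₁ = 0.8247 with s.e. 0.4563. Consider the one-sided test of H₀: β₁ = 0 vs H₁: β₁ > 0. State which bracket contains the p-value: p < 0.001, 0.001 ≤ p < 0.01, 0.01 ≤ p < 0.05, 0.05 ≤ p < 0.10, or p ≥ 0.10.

t = 0.8247 / 0.4563 = 1.807.
df = n − k − 1 = 114 − 3 − 1 = 110.
One-sided p = P(T_{110} > t) ≈ 0.0367.
So 0.01 ≤ p < 0.05.

0.01 ≤ p < 0.05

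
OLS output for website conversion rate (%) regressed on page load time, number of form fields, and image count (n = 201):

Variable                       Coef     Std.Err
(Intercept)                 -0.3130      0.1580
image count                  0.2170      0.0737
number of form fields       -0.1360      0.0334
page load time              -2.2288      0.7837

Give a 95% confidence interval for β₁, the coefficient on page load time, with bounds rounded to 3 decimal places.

(-3.774, -0.683)

Read off: b = -2.2288, SE = 0.7837 for page load time.
df = n − k − 1 = 201 − 3 − 1 = 197.
t* = t_{0.025, 197} = 1.972079.
Margin = t* × SE = 1.972079 × 0.7837 = 1.54552.
CI: -2.2288 ± 1.54552 → (-3.774, -0.683).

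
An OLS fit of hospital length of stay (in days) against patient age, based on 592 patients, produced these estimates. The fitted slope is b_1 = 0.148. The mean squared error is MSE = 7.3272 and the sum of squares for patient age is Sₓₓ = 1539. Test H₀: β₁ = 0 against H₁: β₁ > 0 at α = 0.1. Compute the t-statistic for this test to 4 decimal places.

SE(b_1) = √(MSE/Sₓₓ) = √(7.3272/1539) = 0.0690001.
t = 0.148 / 0.0690001 = 2.1449.
df = n − 2 = 590.
One-sided p ≈ 0.0162, which is < 0.1, so reject H₀.
There is evidence that the true slope on patient age is positive.

t = 2.1449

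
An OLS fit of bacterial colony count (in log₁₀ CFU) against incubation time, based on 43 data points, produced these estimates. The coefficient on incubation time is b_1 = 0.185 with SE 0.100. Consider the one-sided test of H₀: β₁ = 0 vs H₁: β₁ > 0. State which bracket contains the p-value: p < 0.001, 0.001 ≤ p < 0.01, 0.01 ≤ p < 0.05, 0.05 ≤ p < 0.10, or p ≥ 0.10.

t = 0.185 / 0.100 = 1.850.
df = n − 2 = 43 − 2 = 41.
One-sided p = P(T_{41} > t) ≈ 0.0358.
So 0.01 ≤ p < 0.05.

0.01 ≤ p < 0.05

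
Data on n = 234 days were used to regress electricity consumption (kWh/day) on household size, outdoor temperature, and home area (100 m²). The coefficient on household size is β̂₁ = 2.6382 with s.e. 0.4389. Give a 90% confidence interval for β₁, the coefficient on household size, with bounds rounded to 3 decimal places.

(1.913, 3.363)

df = n − k − 1 = 234 − 3 − 1 = 230.
t* = t_{0.05, 230} = 1.651506.
Margin = t* × SE = 1.651506 × 0.4389 = 0.72485.
CI: 2.6382 ± 0.72485 → (1.913, 3.363).
With 90% confidence, each one-unit increase in household size is associated with a change of between 1.913 and 3.363 kWh/day in electricity consumption, holding the other predictors fixed.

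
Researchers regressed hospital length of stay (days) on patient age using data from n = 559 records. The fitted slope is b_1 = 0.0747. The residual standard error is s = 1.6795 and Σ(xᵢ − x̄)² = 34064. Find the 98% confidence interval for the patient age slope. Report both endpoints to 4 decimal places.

(0.0535, 0.0959)

SE(b_1) = s/√Sₓₓ = 1.6795/√34064 = 0.00909981.
df = n − 2 = 557.
t* = t_{0.01, 557} = 2.333061.
Margin = t* × SE = 2.333061 × 0.00909981 = 0.021230.
CI: 0.0747 ± 0.021230 → (0.0535, 0.0959).
With 98% confidence, each one-unit increase in patient age is associated with a change of between 0.0535 and 0.0959 days in hospital length of stay.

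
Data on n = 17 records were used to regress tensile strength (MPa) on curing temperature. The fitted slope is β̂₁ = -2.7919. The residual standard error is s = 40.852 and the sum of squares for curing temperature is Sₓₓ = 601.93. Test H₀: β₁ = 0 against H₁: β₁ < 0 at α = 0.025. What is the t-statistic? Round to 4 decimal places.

SE(β̂₁) = s/√Sₓₓ = 40.852/√601.93 = 1.6651.
t = -2.7919 / 1.6651 = -1.6767.
df = n − 2 = 15.
One-sided p ≈ 0.0572, which is ≥ 0.025, so fail to reject H₀.
The data do not give significant evidence that the true slope on curing temperature is negative.

t = -1.6767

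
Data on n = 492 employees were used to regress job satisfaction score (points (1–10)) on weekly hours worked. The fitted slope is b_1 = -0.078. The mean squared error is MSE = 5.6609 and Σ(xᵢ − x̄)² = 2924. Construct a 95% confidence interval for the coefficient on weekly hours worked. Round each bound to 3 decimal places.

(-0.164, 0.008)

SE(b_1) = √(MSE/Sₓₓ) = √(5.6609/2924) = 0.0440001.
df = n − 2 = 490.
t* = t_{0.025, 490} = 1.964817.
Margin = t* × SE = 1.964817 × 0.0440001 = 0.08645.
CI: -0.078 ± 0.08645 → (-0.164, 0.008).
With 95% confidence, each one-unit increase in weekly hours worked is associated with a change of between -0.164 and 0.008 points (1–10) in job satisfaction score.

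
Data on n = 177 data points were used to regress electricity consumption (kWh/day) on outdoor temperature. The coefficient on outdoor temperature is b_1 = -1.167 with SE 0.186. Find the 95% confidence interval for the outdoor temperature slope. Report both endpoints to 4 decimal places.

df = n − 2 = 177 − 2 = 175.
t* = t_{0.025, 175} = 1.973612.
Margin = t* × SE = 1.973612 × 0.186 = 0.367092.
CI: -1.167 ± 0.367092 → (-1.5341, -0.7999).
With 95% confidence, each one-unit increase in outdoor temperature is associated with a change of between -1.5341 and -0.7999 kWh/day in electricity consumption.

(-1.5341, -0.7999)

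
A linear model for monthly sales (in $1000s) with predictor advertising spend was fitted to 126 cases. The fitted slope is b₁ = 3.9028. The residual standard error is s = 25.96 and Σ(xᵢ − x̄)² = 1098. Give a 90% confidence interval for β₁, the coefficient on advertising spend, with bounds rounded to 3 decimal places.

SE(b₁) = s/√Sₓₓ = 25.96/√1098 = 0.783436.
df = n − 2 = 124.
t* = t_{0.05, 124} = 1.657235.
Margin = t* × SE = 1.657235 × 0.783436 = 1.29834.
CI: 3.9028 ± 1.29834 → (2.604, 5.201).
With 90% confidence, each one-unit increase in advertising spend is associated with a change of between 2.604 and 5.201 $1000s in monthly sales.

(2.604, 5.201)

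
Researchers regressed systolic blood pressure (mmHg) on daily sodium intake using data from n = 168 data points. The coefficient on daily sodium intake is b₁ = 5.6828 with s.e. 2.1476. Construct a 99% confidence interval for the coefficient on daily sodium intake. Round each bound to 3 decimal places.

(0.087, 11.279)

df = n − 2 = 168 − 2 = 166.
t* = t_{0.005, 166} = 2.60577.
Margin = t* × SE = 2.60577 × 2.1476 = 5.59615.
CI: 5.6828 ± 5.59615 → (0.087, 11.279).
With 99% confidence, each one-unit increase in daily sodium intake is associated with a change of between 0.087 and 11.279 mmHg in systolic blood pressure.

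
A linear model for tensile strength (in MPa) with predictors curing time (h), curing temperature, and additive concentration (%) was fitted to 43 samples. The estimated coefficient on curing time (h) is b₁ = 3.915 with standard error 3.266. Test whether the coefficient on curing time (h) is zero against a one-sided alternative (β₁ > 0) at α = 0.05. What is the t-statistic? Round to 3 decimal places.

H₀: β₁ = 0 vs H₁: β₁ > 0.
t = (b₁ − β₁⁰)/SE = 3.915 / 3.266 = 1.199.
df = n − k − 1 = 43 − 3 − 1 = 39.
One-sided p ≈ 0.1189, which is ≥ 0.05, so fail to reject H₀.
The data do not give significant evidence that the true slope on curing time (h) is positive, holding the other predictors fixed.

t = 1.199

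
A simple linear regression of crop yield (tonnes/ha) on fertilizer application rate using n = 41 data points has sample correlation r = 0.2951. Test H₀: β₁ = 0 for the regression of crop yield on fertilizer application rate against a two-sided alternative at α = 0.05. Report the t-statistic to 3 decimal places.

t = 1.929

t = r·√(n − 2)/√(1 − r²) = 0.2951·√39/√0.912916 = 1.929.
df = n − 2 = 39.
Two-sided p ≈ 0.0611, which is ≥ 0.05, so fail to reject H₀.
The data do not give significant evidence of a linear association between fertilizer application rate and crop yield.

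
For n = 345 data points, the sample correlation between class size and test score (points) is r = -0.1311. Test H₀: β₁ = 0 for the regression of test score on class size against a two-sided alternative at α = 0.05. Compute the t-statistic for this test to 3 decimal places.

t = r·√(n − 2)/√(1 − r²) = -0.1311·√343/√0.982813 = -2.449.
df = n − 2 = 343.
Two-sided p ≈ 0.0148, which is < 0.05, so reject H₀.
There is evidence of a linear association between class size and test score.

t = -2.449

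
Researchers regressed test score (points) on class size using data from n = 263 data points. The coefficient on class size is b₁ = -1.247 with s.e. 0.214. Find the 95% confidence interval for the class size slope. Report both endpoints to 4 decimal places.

(-1.6684, -0.8256)

df = n − 2 = 263 − 2 = 261.
t* = t_{0.025, 261} = 1.969095.
Margin = t* × SE = 1.969095 × 0.214 = 0.421386.
CI: -1.247 ± 0.421386 → (-1.6684, -0.8256).
With 95% confidence, each one-unit increase in class size is associated with a change of between -1.6684 and -0.8256 points in test score.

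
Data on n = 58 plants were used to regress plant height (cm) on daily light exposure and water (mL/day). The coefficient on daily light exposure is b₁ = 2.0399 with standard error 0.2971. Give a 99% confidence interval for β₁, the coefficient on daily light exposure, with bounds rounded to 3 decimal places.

(1.247, 2.833)

df = n − k − 1 = 58 − 2 − 1 = 55.
t* = t_{0.005, 55} = 2.668216.
Margin = t* × SE = 2.668216 × 0.2971 = 0.79273.
CI: 2.0399 ± 0.79273 → (1.247, 2.833).
With 99% confidence, each one-unit increase in daily light exposure is associated with a change of between 1.247 and 2.833 cm in plant height, holding the other predictors fixed.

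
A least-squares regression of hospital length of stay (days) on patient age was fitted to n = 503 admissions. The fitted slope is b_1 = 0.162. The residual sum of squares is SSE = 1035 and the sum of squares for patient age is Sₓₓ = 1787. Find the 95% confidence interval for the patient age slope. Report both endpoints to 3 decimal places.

(0.095, 0.229)

MSE = SSE/(n − 2) = 1035/501 = 2.06587.
SE(b_1) = √(MSE/Sₓₓ) = √(2.06587/1787) = 0.0340008.
df = n − 2 = 501.
t* = t_{0.025, 501} = 1.96471.
Margin = t* × SE = 1.96471 × 0.0340008 = 0.06680.
CI: 0.162 ± 0.06680 → (0.095, 0.229).
With 95% confidence, each one-unit increase in patient age is associated with a change of between 0.095 and 0.229 days in hospital length of stay.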